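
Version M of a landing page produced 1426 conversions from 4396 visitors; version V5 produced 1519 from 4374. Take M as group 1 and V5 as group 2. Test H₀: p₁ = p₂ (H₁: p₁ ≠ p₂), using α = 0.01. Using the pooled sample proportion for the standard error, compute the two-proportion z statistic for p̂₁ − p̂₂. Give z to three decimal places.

z = -2.270

p̂₁ = 1426/4396 ≈ 0.324386, p̂₂ = 1519/4374 ≈ 0.347279.
Pooled p̂ = (1426+1519)/(4396+4374) = 2945/8770 = 0.335804.
SE = √(p̂(1−p̂)(1/n₁+1/n₂)) = √(0.335804·0.664196·0.000456103) = √(0.000101729) = 0.010086.
z = (0.324386 − 0.347279)/0.010086 = -0.022893/0.010086 = -2.270.
p-value = 2·P(Z > 2.270) ≈ 0.0232; since p > α = 0.01, fail to reject H₀.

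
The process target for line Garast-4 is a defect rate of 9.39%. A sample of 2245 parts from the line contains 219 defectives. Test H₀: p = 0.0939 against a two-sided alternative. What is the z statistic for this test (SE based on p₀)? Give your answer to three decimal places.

z = 0.593

p̂ = 219/2245 = 0.09755.
Standard error under H₀: √(0.0939×0.9061/2245) = 0.00616.
z = (0.09755 − 0.0939)/0.00616 = 0.00365/0.00616 = 0.593.
p-value = 2·P(Z > 0.593) ≈ 0.5532.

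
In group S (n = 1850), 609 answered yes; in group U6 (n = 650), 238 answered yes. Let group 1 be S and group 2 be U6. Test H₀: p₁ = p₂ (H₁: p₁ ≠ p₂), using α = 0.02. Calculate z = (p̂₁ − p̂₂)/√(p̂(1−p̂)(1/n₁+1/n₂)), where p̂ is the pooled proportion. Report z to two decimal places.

z = -1.71

p̂₁ = 609/1850 ≈ 0.3292, p̂₂ = 238/650 ≈ 0.3662.
Pooled p̂ = (609+238)/(1850+650) = 847/2500 = 0.3388.
SE = √(p̂(1−p̂)(1/n₁+1/n₂)) = √(0.3388·0.6612·0.002079) = √(0.000465727) = 0.0216.
z = (0.3292 − 0.3662)/0.0216 = -0.0370/0.0216 = -1.71.
Two-sided p-value ≈ 2·Φ(−1.713) = 0.0867. With α = 0.02, fail to reject H₀.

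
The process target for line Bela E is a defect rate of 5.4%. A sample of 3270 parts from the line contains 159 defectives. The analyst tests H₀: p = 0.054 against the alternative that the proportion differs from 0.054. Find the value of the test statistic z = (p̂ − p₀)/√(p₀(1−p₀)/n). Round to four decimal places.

z = -1.3602

p̂ = 159/3270 = 0.0486239.
Under H₀, SE = √(0.054·0.946/3270) = √(1.5622e-05) = 0.0039525.
z = (0.0486239 − 0.054)/0.0039525 = -0.0053761/0.0039525 = -1.3602.
Two-sided p-value ≈ 2·Φ(−1.360) = 0.1738.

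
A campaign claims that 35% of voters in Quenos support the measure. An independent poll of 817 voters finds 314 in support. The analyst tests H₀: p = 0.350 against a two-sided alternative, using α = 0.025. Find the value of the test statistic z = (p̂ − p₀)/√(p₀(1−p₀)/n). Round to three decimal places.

p̂ = 314/817 = 0.38433.
SE = √(p₀(1−p₀)/n) = √(0.2275/817) = 0.01669.
z = (0.38433 − 0.35)/0.01669 = 0.03433/0.01669 = 2.057.
p-value = 2·P(Z > 2.057) ≈ 0.0396; since p > α = 0.025, fail to reject H₀.

z = 2.057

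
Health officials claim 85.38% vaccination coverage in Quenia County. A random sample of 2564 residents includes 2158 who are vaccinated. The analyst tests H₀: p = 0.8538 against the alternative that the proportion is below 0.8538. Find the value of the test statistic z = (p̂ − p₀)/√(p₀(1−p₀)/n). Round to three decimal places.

z = -1.741

p̂ = 2158/2564 ≈ 0.84165.
Standard error under H₀: √(0.8538×0.1462/2564) = 0.00698.
z = (0.84165 − 0.8538)/0.00698 = -0.01215/0.00698 = -1.741.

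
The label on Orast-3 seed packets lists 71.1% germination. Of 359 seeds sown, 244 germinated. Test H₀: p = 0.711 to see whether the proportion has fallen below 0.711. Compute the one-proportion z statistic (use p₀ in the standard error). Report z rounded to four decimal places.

p̂ = 244/359 ≈ 0.679666.
SE = √(p₀(1−p₀)/n) = √(0.20548/359) = 0.023924.
z = (0.679666 − 0.711)/0.023924 = -0.031334/0.023924 = -1.3097.

z = -1.3097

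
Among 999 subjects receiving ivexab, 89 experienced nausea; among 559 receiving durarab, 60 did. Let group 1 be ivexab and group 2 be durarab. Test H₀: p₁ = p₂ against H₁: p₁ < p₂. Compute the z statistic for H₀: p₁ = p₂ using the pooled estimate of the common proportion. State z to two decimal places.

z = -1.17

p̂₁ = 89/999 = 0.0891, p̂₂ = 60/559 = 0.1073.
Pooled p̂ = (89+60)/(999+559) = 149/1558 = 0.0956.
SE = √(p̂(1−p̂)(1/n₁+1/n₂)) = √(0.0956·0.9044·0.00278991) = √(0.000241297) = 0.0155.
z = (0.0891 − 0.1073)/0.0155 = -0.0182/0.0155 = -1.17.
p-value = P(Z < -1.175) ≈ 0.1201.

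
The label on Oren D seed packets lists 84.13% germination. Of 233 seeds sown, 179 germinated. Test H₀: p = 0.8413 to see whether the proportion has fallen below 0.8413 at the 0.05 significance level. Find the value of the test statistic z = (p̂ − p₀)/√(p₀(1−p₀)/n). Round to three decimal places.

p̂ = 179/233 = 0.76824.
Standard error under H₀: √(0.8413×0.1587/233) = 0.02394.
z = (0.76824 − 0.8413)/0.02394 = -0.07306/0.02394 = -3.052.
p-value = P(Z < -3.052) ≈ 0.0011. With α = 0.05, reject H₀.

z = -3.052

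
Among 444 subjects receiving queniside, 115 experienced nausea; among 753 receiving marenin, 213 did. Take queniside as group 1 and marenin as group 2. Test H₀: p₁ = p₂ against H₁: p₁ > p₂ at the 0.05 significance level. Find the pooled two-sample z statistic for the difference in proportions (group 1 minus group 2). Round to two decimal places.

z = -0.89

p̂₁ = 115/444 = 0.25901, p̂₂ = 213/753 = 0.28287.
Pooled p̂ = (115+213)/(444+753) = 328/1197 = 0.27402.
SE = √(p̂(1−p̂)(1/n₁+1/n₂)) = √(0.27402·0.72598·0.00358027) = √(0.000712232) = 0.02669.
z = (0.25901 − 0.28287)/0.02669 = -0.02386/0.02669 = -0.89.
p-value = P(Z > -0.894) ≈ 0.8143. With α = 0.05, fail to reject H₀.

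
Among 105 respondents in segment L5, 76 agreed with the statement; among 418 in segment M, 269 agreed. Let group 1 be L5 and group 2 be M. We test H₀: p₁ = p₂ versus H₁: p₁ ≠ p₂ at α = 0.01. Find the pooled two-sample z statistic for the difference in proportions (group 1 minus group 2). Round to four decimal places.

p̂₁ = 76/105 ≈ 0.723810, p̂₂ = 269/418 ≈ 0.643541.
Pooled p̂ = (76+269)/(105+418) = 345/523 = 0.659656.
SE = √(0.22451 × 0.0119162) = 0.051723.
z = (0.723810 − 0.643541)/0.051723 = 0.080269/0.051723 = 1.5519.
p-value = 2·P(Z > 1.552) ≈ 0.1207; since p > α = 0.01, fail to reject H₀.

z = 1.5519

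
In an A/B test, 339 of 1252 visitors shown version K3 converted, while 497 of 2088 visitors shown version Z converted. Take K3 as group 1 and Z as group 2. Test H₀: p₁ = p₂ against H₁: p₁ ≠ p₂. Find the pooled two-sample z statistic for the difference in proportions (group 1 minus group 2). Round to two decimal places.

z = 2.11

p̂₁ = 339/1252 ≈ 0.27077, p̂₂ = 497/2088 ≈ 0.23803.
Pooled p̂ = (339+497)/(1252+2088) = 836/3340 = 0.25030.
SE = √(0.18765 × 0.00127765) = 0.01548.
z = (0.27077 − 0.23803)/0.01548 = 0.03274/0.01548 = 2.11.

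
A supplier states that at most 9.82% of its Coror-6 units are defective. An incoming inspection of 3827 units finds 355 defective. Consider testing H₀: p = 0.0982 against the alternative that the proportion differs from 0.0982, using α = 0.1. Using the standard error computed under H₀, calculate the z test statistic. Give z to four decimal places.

z = -1.1305

p̂ = 355/3827 = 0.0927620.
Under H₀, SE = √(0.0982·0.9018/3827) = √(2.314e-05) = 0.0048104.
z = (0.0927620 − 0.0982)/0.0048104 = -0.0054380/0.0048104 = -1.1305.
p-value = 2·P(Z > 1.130) ≈ 0.2583, so at α = 0.1 we fail to reject H₀.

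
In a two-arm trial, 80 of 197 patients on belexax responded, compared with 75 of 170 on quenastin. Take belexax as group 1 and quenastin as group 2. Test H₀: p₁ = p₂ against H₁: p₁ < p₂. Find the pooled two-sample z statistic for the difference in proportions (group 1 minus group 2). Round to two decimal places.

z = -0.68

p̂₁ = 80/197 = 0.4061, p̂₂ = 75/170 = 0.4412.
Pooled p̂ = (80+75)/(197+170) = 155/367 = 0.4223.
SE = √(p̂(1−p̂)(1/n₁+1/n₂)) = √(0.4223·0.5777·0.0109585) = √(0.00267354) = 0.0517.
z = (0.4061 − 0.4412)/0.0517 = -0.0351/0.0517 = -0.68.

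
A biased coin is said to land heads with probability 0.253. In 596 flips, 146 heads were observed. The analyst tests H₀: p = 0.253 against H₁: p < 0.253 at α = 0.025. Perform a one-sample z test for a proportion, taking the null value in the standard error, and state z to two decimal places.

z = -0.45

p̂ = 146/596 ≈ 0.2450.
Standard error under H₀: √(0.253×0.747/596) = 0.0178.
z = (0.2450 − 0.253)/0.0178 = -0.0080/0.0178 = -0.45.
p-value = P(Z < -0.451) ≈ 0.3259. With α = 0.025, fail to reject H₀.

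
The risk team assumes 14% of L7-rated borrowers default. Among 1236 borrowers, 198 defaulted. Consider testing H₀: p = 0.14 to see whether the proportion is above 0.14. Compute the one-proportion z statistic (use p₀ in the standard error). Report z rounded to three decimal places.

p̂ = 198/1236 ≈ 0.16019.
Standard error under H₀: √(0.14×0.86/1236) = 0.00987.
z = (0.16019 − 0.14)/0.00987 = 0.02019/0.00987 = 2.046.

z = 2.046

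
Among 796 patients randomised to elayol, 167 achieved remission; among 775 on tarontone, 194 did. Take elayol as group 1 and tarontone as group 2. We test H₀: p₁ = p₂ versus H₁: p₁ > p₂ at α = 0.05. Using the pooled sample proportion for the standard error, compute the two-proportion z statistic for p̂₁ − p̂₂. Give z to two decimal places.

p̂₁ = 167/796 = 0.2098, p̂₂ = 194/775 = 0.2503.
Pooled p̂ = (167+194)/(796+775) = 361/1571 = 0.2298.
SE = √(0.176987 × 0.0025466) = 0.0212.
z = (0.2098 − 0.2503)/0.0212 = -0.0405/0.0212 = -1.91.
p-value = P(Z > -1.909) ≈ 0.9719, so at α = 0.05 we fail to reject H₀.

z = -1.91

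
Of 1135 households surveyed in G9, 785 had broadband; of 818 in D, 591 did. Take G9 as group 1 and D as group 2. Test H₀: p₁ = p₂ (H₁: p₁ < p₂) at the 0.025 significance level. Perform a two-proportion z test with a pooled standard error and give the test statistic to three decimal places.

z = -1.475

p̂₁ = 785/1135 = 0.691630, p̂₂ = 591/818 = 0.722494.
Pooled p̂ = (785+591)/(1135+818) = 1376/1953 = 0.704557.
SE = √(p̂(1−p̂)(1/n₁+1/n₂)) = √(0.704557·0.295443·0.00210355) = √(0.000437868) = 0.020925.
z = (0.691630 − 0.722494)/0.020925 = -0.030864/0.020925 = -1.475.
p-value = P(Z < -1.475) ≈ 0.0701. With α = 0.025, fail to reject H₀.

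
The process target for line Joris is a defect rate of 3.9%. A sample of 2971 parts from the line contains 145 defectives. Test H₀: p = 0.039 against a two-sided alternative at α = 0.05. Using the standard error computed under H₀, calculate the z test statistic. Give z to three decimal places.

p̂ = 145/2971 ≈ 0.0488051.
SE = √(p₀(1−p₀)/n) = √(0.037479/2971) = 0.0035518.
z = (0.0488051 − 0.039)/0.0035518 = 0.0098051/0.0035518 = 2.761.
p-value = 2·P(Z > 2.761) ≈ 0.0058, so at α = 0.05 we reject H₀.

z = 2.761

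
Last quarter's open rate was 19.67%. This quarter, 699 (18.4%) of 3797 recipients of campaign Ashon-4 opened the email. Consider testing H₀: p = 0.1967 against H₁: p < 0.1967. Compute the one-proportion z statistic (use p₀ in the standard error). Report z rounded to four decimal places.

z = -1.9543

p̂ = 699/3797 = 0.184093.
SE = √(p₀(1−p₀)/n) = √(0.15801/3797) = 0.006451.
z = (0.184093 − 0.1967)/0.006451 = -0.012607/0.006451 = -1.9543.
p-value = P(Z < -1.954) ≈ 0.0253.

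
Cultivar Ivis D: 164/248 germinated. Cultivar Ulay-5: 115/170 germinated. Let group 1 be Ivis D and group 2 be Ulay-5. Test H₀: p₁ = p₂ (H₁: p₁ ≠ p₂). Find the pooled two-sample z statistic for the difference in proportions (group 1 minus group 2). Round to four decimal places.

z = -0.3236

p̂₁ = 164/248 = 0.661290, p̂₂ = 115/170 = 0.676471.
Pooled p̂ = (164+115)/(248+170) = 279/418 = 0.667464.
SE = √(p̂(1−p̂)(1/n₁+1/n₂)) = √(0.667464·0.332536·0.00991461) = √(0.00220061) = 0.046911.
z = (0.661290 − 0.676471)/0.046911 = -0.015181/0.046911 = -0.3236.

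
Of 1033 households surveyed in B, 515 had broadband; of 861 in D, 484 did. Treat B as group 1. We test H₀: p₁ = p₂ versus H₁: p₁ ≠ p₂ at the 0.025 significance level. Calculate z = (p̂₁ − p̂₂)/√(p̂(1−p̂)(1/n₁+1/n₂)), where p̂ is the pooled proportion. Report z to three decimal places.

p̂₁ = 515/1033 = 0.49855, p̂₂ = 484/861 = 0.56214.
Pooled p̂ = (515+484)/(1033+861) = 999/1894 = 0.52746.
SE = √(p̂(1−p̂)(1/n₁+1/n₂)) = √(0.52746·0.47254·0.00212949) = √(0.000530768) = 0.02304.
z = (0.49855 − 0.56214)/0.02304 = -0.06359/0.02304 = -2.760.
p-value = 2·P(Z > 2.760) ≈ 0.0058; since p < α = 0.025, reject H₀.

z = -2.760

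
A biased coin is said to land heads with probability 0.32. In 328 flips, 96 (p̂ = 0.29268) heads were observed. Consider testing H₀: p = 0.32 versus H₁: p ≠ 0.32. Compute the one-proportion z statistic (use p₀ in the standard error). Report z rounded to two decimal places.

z = -1.06

p̂ = 96/328 = 0.2927.
SE = √(p₀(1−p₀)/n) = √(0.2176/328) = 0.0258.
z = (0.2927 − 0.32)/0.0258 = -0.0273/0.0258 = -1.06.
Two-sided p-value ≈ 2·Φ(−1.061) = 0.2889.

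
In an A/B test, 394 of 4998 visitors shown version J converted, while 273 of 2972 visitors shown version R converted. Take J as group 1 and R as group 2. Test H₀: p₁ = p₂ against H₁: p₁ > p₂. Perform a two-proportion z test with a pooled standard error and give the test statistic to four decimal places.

p̂₁ = 394/4998 ≈ 0.078832, p̂₂ = 273/2972 ≈ 0.091857.
Pooled p̂ = (394+273)/(4998+2972) = 667/7970 = 0.083689.
SE = √(p̂(1−p̂)(1/n₁+1/n₂)) = √(0.083689·0.916311·0.000536554) = √(4.11456e-05) = 0.006414.
z = (0.078832 − 0.091857)/0.006414 = -0.013025/0.006414 = -2.0307.

z = -2.0307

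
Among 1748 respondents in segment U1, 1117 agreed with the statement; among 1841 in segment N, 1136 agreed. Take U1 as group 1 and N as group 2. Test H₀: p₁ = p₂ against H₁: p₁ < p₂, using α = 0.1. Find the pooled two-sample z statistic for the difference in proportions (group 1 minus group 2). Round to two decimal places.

z = 1.36

p̂₁ = 1117/1748 ≈ 0.6390, p̂₂ = 1136/1841 ≈ 0.6171.
Pooled p̂ = (1117+1136)/(1748+1841) = 2253/3589 = 0.6278.
SE = √(p̂(1−p̂)(1/n₁+1/n₂)) = √(0.6278·0.3722·0.00111527) = √(0.000260615) = 0.0161.
z = (0.6390 − 0.6171)/0.0161 = 0.0219/0.0161 = 1.36.
p-value = P(Z < 1.360) ≈ 0.9131; since p > α = 0.1, fail to reject H₀.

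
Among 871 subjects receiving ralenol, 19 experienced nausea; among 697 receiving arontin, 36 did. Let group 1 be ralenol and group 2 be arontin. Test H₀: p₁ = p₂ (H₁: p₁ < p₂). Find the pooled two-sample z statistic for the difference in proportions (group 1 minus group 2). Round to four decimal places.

p̂₁ = 19/871 = 0.0218140, p̂₂ = 36/697 = 0.0516499.
Pooled p̂ = (19+36)/(871+697) = 55/1568 = 0.0350765.
SE = √(p̂(1−p̂)(1/n₁+1/n₂)) = √(0.0350765·0.9649235·0.00258283) = √(8.74188e-05) = 0.0093498.
z = (0.0218140 − 0.0516499)/0.0093498 = -0.0298359/0.0093498 = -3.1911.
p-value = P(Z < -3.191) ≈ 0.0007.

z = -3.1911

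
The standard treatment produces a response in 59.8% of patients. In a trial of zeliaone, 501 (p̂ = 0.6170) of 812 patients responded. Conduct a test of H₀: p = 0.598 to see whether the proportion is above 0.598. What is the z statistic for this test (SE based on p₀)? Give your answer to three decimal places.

p̂ = 501/812 = 0.61700.
SE = √(p₀(1−p₀)/n) = √(0.2404/812) = 0.01721.
z = (0.61700 − 0.598)/0.01721 = 0.01900/0.01721 = 1.104.

z = 1.104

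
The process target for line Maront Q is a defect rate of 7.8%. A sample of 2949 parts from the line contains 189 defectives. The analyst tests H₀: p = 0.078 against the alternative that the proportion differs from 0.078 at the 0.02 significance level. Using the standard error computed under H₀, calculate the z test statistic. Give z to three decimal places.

z = -2.817

p̂ = 189/2949 ≈ 0.064090.
Standard error under H₀: √(0.078×0.922/2949) = 0.004938.
z = (0.064090 − 0.078)/0.004938 = -0.013910/0.004938 = -2.817.
p-value = 2·P(Z > 2.817) ≈ 0.0048; since p < α = 0.02, reject H₀.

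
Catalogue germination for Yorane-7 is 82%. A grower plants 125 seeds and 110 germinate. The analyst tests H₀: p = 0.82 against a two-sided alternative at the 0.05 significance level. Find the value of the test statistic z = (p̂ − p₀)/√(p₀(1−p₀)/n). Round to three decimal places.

z = 1.746

p̂ = 110/125 ≈ 0.88000.
SE = √(p₀(1−p₀)/n) = √(0.1476/125) = 0.03436.
z = (0.88000 − 0.82)/0.03436 = 0.06000/0.03436 = 1.746.
Two-sided p-value ≈ 2·Φ(−1.746) = 0.0808. With α = 0.05, fail to reject H₀.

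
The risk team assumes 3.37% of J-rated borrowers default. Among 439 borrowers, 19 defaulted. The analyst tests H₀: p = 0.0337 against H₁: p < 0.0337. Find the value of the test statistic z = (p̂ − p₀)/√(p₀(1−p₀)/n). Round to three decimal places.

z = 1.112

p̂ = 19/439 = 0.043280.
SE = √(p₀(1−p₀)/n) = √(0.032564/439) = 0.008613.
z = (0.043280 − 0.0337)/0.008613 = 0.009580/0.008613 = 1.112.
p-value = P(Z < 1.112) ≈ 0.8670.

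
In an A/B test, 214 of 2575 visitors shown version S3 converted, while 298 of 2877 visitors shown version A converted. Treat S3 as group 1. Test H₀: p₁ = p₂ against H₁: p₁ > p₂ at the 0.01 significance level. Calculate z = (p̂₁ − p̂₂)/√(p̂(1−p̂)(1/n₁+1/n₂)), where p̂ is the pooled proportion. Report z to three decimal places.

p̂₁ = 214/2575 ≈ 0.083107, p̂₂ = 298/2877 ≈ 0.103580.
Pooled p̂ = (214+298)/(2575+2877) = 512/5452 = 0.093910.
SE = √(p̂(1−p̂)(1/n₁+1/n₂)) = √(0.093910·0.906090·0.000735934) = √(6.26216e-05) = 0.007913.
z = (0.083107 − 0.103580)/0.007913 = -0.020473/0.007913 = -2.587.
p-value = P(Z > -2.587) ≈ 0.9952; since p > α = 0.01, fail to reject H₀.

z = -2.587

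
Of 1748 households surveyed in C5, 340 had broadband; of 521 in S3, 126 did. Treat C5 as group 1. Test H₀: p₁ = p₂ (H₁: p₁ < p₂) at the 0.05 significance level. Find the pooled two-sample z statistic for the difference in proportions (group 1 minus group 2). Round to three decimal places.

p̂₁ = 340/1748 ≈ 0.1945080, p̂₂ = 126/521 ≈ 0.2418426.
Pooled p̂ = (340+126)/(1748+521) = 466/2269 = 0.2053768.
SE = √(p̂(1−p̂)(1/n₁+1/n₂)) = √(0.2053768·0.7946232·0.00249147) = √(0.000406601) = 0.0201643.
z = (0.1945080 − 0.2418426)/0.0201643 = -0.0473346/0.0201643 = -2.347.
p-value = P(Z < -2.347) ≈ 0.0095; since p < α = 0.05, reject H₀.

z = -2.347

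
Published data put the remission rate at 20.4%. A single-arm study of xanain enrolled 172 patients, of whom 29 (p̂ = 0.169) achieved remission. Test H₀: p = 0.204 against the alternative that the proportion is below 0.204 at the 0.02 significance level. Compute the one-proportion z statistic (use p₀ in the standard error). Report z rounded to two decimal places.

z = -1.15

p̂ = 29/172 ≈ 0.1686.
Standard error under H₀: √(0.204×0.796/172) = 0.0307.
z = (0.1686 − 0.204)/0.0307 = -0.0354/0.0307 = -1.15.
p-value = P(Z < -1.152) ≈ 0.1247; since p > α = 0.02, fail to reject H₀.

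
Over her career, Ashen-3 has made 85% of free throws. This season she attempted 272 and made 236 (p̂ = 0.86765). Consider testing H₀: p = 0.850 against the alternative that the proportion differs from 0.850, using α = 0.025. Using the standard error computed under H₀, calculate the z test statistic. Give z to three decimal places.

z = 0.815

p̂ = 236/272 ≈ 0.86765.
SE = √(p₀(1−p₀)/n) = √(0.1275/272) = 0.02165.
z = (0.86765 − 0.85)/0.02165 = 0.01765/0.02165 = 0.815.
p-value = 2·P(Z > 0.815) ≈ 0.4150, so at α = 0.025 we fail to reject H₀.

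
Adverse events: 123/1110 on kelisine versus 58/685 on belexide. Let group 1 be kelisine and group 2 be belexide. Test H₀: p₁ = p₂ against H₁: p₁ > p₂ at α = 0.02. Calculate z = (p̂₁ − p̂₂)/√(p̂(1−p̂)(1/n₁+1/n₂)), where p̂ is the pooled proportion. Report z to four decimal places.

z = 1.7867

p̂₁ = 123/1110 ≈ 0.110811, p̂₂ = 58/685 ≈ 0.084672.
Pooled p̂ = (123+58)/(1110+685) = 181/1795 = 0.100836.
SE = √(p̂(1−p̂)(1/n₁+1/n₂)) = √(0.100836·0.899164·0.00236075) = √(0.000214045) = 0.014630.
z = (0.110811 − 0.084672)/0.014630 = 0.026139/0.014630 = 1.7867.
p-value = P(Z > 1.787) ≈ 0.0370. With α = 0.02, fail to reject H₀.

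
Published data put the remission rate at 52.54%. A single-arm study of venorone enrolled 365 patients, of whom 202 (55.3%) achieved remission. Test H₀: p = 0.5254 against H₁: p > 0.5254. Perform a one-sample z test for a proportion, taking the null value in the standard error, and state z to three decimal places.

z = 1.072

p̂ = 202/365 ≈ 0.55342.
Standard error under H₀: √(0.5254×0.4746/365) = 0.02614.
z = (0.55342 − 0.5254)/0.02614 = 0.02802/0.02614 = 1.072.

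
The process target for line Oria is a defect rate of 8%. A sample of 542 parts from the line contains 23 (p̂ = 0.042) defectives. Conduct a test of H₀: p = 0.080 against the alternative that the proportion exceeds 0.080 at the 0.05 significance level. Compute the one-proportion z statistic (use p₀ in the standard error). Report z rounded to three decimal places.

p̂ = 23/542 ≈ 0.04244.
Standard error under H₀: √(0.08×0.92/542) = 0.01165.
z = (0.04244 − 0.08)/0.01165 = -0.03756/0.01165 = -3.224.
p-value = P(Z > -3.224) ≈ 0.9994. With α = 0.05, fail to reject H₀.

z = -3.224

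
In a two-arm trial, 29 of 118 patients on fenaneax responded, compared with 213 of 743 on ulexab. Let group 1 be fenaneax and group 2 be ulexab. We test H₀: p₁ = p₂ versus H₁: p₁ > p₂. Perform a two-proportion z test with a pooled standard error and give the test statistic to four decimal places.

p̂₁ = 29/118 = 0.245763, p̂₂ = 213/743 = 0.286676.
Pooled p̂ = (29+213)/(118+743) = 242/861 = 0.281069.
SE = √(p̂(1−p̂)(1/n₁+1/n₂)) = √(0.281069·0.718931·0.00982047) = √(0.00198441) = 0.044547.
z = (0.245763 − 0.286676)/0.044547 = -0.040913/0.044547 = -0.9184.

z = -0.9184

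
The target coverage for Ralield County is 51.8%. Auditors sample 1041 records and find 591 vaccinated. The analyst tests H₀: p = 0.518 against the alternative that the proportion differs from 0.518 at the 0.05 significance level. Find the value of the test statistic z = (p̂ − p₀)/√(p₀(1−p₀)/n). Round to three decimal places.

z = 3.211

p̂ = 591/1041 = 0.567723.
Under H₀, SE = √(0.518·0.482/1041) = √(0.000239842) = 0.015487.
z = (0.567723 − 0.518)/0.015487 = 0.049723/0.015487 = 3.211.
p-value = 2·P(Z > 3.211) ≈ 0.0013. With α = 0.05, reject H₀.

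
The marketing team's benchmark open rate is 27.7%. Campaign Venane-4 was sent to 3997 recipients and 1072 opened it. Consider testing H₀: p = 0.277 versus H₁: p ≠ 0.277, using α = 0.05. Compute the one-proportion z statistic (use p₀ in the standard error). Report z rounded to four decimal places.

z = -1.2430

p̂ = 1072/3997 ≈ 0.268201.
Standard error under H₀: √(0.277×0.723/3997) = 0.007079.
z = (0.268201 − 0.277)/0.007079 = -0.008799/0.007079 = -1.2430.
Two-sided p-value ≈ 2·Φ(−1.243) = 0.2139; since p > α = 0.05, fail to reject H₀.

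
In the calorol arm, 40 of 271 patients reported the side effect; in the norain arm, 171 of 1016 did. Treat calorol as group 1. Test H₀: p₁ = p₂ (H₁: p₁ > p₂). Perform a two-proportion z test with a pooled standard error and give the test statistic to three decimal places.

p̂₁ = 40/271 ≈ 0.14760, p̂₂ = 171/1016 ≈ 0.16831.
Pooled p̂ = (40+171)/(271+1016) = 211/1287 = 0.16395.
SE = √(p̂(1−p̂)(1/n₁+1/n₂)) = √(0.16395·0.83605·0.00467429) = √(0.000640698) = 0.02531.
z = (0.14760 − 0.16831)/0.02531 = -0.02071/0.02531 = -0.818.

z = -0.818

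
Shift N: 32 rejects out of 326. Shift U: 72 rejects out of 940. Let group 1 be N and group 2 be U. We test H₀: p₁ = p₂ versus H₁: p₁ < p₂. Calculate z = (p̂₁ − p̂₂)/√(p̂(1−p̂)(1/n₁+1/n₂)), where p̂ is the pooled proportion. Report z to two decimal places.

p̂₁ = 32/326 = 0.09816, p̂₂ = 72/940 = 0.07660.
Pooled p̂ = (32+72)/(326+940) = 104/1266 = 0.08215.
SE = √(p̂(1−p̂)(1/n₁+1/n₂)) = √(0.08215·0.91785·0.00413131) = √(0.000311502) = 0.01765.
z = (0.09816 − 0.07660)/0.01765 = 0.02156/0.01765 = 1.22.
p-value = P(Z < 1.222) ≈ 0.8891.

z = 1.22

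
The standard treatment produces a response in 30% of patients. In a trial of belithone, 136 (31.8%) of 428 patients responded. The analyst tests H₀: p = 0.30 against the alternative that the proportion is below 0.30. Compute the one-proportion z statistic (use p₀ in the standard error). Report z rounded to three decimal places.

z = 0.802

p̂ = 136/428 = 0.31776.
Under H₀, SE = √(0.3·0.7/428) = √(0.000490654) = 0.02215.
z = (0.31776 − 0.3)/0.02215 = 0.01776/0.02215 = 0.802.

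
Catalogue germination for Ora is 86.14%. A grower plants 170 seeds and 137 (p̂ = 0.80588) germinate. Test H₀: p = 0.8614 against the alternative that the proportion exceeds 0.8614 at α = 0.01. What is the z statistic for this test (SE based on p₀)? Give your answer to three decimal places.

p̂ = 137/170 ≈ 0.80588.
SE = √(p₀(1−p₀)/n) = √(0.11939/170) = 0.02650.
z = (0.80588 − 0.8614)/0.02650 = -0.05552/0.02650 = -2.095.
p-value = P(Z > -2.095) ≈ 0.9819; since p > α = 0.01, fail to reject H₀.

z = -2.095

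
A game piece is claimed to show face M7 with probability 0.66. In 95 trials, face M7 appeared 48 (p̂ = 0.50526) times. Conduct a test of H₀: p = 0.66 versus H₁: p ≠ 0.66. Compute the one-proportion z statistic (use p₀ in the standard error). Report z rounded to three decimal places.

z = -3.184

p̂ = 48/95 = 0.50526.
Standard error under H₀: √(0.66×0.34/95) = 0.04860.
z = (0.50526 − 0.66)/0.04860 = -0.15474/0.04860 = -3.184.
p-value = 2·P(Z > 3.184) ≈ 0.0015.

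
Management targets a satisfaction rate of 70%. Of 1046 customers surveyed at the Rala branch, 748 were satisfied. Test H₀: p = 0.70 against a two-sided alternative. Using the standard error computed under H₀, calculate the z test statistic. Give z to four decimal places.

z = 1.0661

p̂ = 748/1046 = 0.715105.
SE = √(p₀(1−p₀)/n) = √(0.21/1046) = 0.014169.
z = (0.715105 − 0.7)/0.014169 = 0.015105/0.014169 = 1.0661.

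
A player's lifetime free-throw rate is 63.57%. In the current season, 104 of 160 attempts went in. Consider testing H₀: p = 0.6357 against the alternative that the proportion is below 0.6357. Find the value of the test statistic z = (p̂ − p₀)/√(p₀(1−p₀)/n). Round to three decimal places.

z = 0.376

p̂ = 104/160 = 0.65000.
Under H₀, SE = √(0.6357·0.3643/160) = √(0.00144741) = 0.03804.
z = (0.65000 − 0.6357)/0.03804 = 0.01430/0.03804 = 0.376.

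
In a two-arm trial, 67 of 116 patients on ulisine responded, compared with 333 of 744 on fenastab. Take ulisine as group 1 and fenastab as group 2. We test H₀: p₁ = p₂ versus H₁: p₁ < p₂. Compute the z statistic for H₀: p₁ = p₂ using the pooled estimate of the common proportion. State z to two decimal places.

p̂₁ = 67/116 = 0.5776, p̂₂ = 333/744 = 0.4476.
Pooled p̂ = (67+333)/(116+744) = 400/860 = 0.4651.
SE = √(p̂(1−p̂)(1/n₁+1/n₂)) = √(0.4651·0.5349·0.00996478) = √(0.00247907) = 0.0498.
z = (0.5776 − 0.4476)/0.0498 = 0.1300/0.0498 = 2.61.
p-value = P(Z < 2.611) ≈ 0.9955.

z = 2.61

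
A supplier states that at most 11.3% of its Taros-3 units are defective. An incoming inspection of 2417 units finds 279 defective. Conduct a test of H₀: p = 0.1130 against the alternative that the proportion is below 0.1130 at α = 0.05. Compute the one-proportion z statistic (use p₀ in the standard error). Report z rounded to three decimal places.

p̂ = 279/2417 ≈ 0.115432.
Standard error under H₀: √(0.113×0.887/2417) = 0.006440.
z = (0.115432 − 0.113)/0.006440 = 0.002432/0.006440 = 0.378.
p-value = P(Z < 0.378) ≈ 0.6472, so at α = 0.05 we fail to reject H₀.

z = 0.378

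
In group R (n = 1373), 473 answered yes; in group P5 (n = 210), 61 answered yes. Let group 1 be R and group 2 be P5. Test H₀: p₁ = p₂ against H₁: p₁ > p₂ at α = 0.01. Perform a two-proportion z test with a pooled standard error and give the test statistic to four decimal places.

p̂₁ = 473/1373 ≈ 0.344501, p̂₂ = 61/210 ≈ 0.290476.
Pooled p̂ = (473+61)/(1373+210) = 534/1583 = 0.337334.
SE = √(p̂(1−p̂)(1/n₁+1/n₂)) = √(0.337334·0.662666·0.00549024) = √(0.00122729) = 0.035033.
z = (0.344501 − 0.290476)/0.035033 = 0.054025/0.035033 = 1.5421.
p-value = P(Z > 1.542) ≈ 0.0615, so at α = 0.01 we fail to reject H₀.

z = 1.5421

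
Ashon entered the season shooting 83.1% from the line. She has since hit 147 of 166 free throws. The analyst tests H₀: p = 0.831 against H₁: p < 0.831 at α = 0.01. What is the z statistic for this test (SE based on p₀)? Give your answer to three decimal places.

p̂ = 147/166 ≈ 0.88554.
Standard error under H₀: √(0.831×0.169/166) = 0.02909.
z = (0.88554 − 0.831)/0.02909 = 0.05454/0.02909 = 1.875.
p-value = P(Z < 1.875) ≈ 0.9696, so at α = 0.01 we fail to reject H₀.

z = 1.875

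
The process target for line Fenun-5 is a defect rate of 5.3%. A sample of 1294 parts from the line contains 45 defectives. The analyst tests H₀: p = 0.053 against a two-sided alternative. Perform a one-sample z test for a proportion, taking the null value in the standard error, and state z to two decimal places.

z = -2.93

p̂ = 45/1294 ≈ 0.034776.
SE = √(p₀(1−p₀)/n) = √(0.050191/1294) = 0.006228.
z = (0.034776 − 0.053)/0.006228 = -0.018224/0.006228 = -2.93.
Two-sided p-value ≈ 2·Φ(−2.926) = 0.0034.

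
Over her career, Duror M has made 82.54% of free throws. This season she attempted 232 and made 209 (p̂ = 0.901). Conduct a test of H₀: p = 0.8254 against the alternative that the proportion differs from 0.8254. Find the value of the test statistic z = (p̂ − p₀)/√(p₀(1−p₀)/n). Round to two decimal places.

p̂ = 209/232 = 0.9009.
SE = √(p₀(1−p₀)/n) = √(0.14411/232) = 0.0249.
z = (0.9009 − 0.8254)/0.0249 = 0.0755/0.0249 = 3.03.
p-value = 2·P(Z > 3.028) ≈ 0.0025.

z = 3.03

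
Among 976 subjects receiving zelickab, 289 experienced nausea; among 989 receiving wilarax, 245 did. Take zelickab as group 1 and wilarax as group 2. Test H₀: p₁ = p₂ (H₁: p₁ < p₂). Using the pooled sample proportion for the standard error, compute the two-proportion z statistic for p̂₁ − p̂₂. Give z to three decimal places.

p̂₁ = 289/976 = 0.296107, p̂₂ = 245/989 = 0.247725.
Pooled p̂ = (289+245)/(976+989) = 534/1965 = 0.271756.
SE = √(p̂(1−p̂)(1/n₁+1/n₂)) = √(0.271756·0.728244·0.00203571) = √(0.000402877) = 0.020072.
z = (0.296107 − 0.247725)/0.020072 = 0.048382/0.020072 = 2.410.
p-value = P(Z < 2.410) ≈ 0.9920.

z = 2.410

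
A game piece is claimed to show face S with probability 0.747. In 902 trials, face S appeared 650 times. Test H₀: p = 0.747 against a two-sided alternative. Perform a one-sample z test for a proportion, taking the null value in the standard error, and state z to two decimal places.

z = -1.82

p̂ = 650/902 = 0.7206.
Standard error under H₀: √(0.747×0.253/902) = 0.0145.
z = (0.7206 − 0.747)/0.0145 = -0.0264/0.0145 = -1.82.
p-value = 2·P(Z > 1.822) ≈ 0.0684.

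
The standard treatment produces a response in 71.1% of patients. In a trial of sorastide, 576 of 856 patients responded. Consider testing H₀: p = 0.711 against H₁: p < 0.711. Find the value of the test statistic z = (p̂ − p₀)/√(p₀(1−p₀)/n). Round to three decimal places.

p̂ = 576/856 = 0.672897.
Under H₀, SE = √(0.711·0.289/856) = √(0.000240046) = 0.015493.
z = (0.672897 − 0.711)/0.015493 = -0.038103/0.015493 = -2.459.

z = -2.459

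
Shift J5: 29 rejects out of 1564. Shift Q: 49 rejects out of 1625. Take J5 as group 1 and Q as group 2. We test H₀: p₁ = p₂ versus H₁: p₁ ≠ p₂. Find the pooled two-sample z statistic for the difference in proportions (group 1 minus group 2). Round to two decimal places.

p̂₁ = 29/1564 ≈ 0.01854, p̂₂ = 49/1625 ≈ 0.03015.
Pooled p̂ = (29+49)/(1564+1625) = 78/3189 = 0.02446.
SE = √(p̂(1−p̂)(1/n₁+1/n₂)) = √(0.02446·0.97554·0.00125477) = √(2.99399e-05) = 0.00547.
z = (0.01854 − 0.03015)/0.00547 = -0.01161/0.00547 = -2.12.

z = -2.12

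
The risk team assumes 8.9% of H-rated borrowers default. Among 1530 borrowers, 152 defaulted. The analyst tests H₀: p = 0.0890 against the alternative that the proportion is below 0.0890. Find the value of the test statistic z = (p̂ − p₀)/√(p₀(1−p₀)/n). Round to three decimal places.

z = 1.421

p̂ = 152/1530 ≈ 0.099346.
Standard error under H₀: √(0.089×0.911/1530) = 0.007280.
z = (0.099346 − 0.089)/0.007280 = 0.010346/0.007280 = 1.421.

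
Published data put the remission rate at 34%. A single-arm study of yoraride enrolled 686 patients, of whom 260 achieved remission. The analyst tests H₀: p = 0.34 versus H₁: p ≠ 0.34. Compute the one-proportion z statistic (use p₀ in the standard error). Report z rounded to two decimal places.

p̂ = 260/686 ≈ 0.37901.
SE = √(p₀(1−p₀)/n) = √(0.2244/686) = 0.01809.
z = (0.37901 − 0.34)/0.01809 = 0.03901/0.01809 = 2.16.
p-value = 2·P(Z > 2.157) ≈ 0.0310.

z = 2.16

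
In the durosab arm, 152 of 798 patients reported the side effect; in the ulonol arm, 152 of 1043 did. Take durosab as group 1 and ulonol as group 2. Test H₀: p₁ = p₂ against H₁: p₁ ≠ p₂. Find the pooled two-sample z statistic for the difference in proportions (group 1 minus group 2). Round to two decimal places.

p̂₁ = 152/798 ≈ 0.1905, p̂₂ = 152/1043 ≈ 0.1457.
Pooled p̂ = (152+152)/(798+1043) = 304/1841 = 0.1651.
SE = √(p̂(1−p̂)(1/n₁+1/n₂)) = √(0.1651·0.8349·0.00221191) = √(0.000304934) = 0.0175.
z = (0.1905 − 0.1457)/0.0175 = 0.0448/0.0175 = 2.56.

z = 2.56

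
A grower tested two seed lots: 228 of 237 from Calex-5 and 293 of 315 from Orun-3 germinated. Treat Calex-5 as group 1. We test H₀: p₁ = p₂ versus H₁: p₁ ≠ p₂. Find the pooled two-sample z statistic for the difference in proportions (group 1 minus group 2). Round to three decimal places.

z = 1.610

p̂₁ = 228/237 ≈ 0.96203, p̂₂ = 293/315 ≈ 0.93016.
Pooled p̂ = (228+293)/(237+315) = 521/552 = 0.94384.
SE = √(0.0530055 × 0.00739401) = 0.01980.
z = (0.96203 − 0.93016)/0.01980 = 0.03187/0.01980 = 1.610.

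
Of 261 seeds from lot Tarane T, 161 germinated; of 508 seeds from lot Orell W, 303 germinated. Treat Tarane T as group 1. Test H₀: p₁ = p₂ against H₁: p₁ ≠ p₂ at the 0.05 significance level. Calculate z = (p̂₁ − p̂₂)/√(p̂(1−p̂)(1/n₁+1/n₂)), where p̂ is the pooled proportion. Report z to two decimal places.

p̂₁ = 161/261 ≈ 0.6169, p̂₂ = 303/508 ≈ 0.5965.
Pooled p̂ = (161+303)/(261+508) = 464/769 = 0.6034.
SE = √(p̂(1−p̂)(1/n₁+1/n₂)) = √(0.6034·0.3966·0.00579992) = √(0.00138799) = 0.0373.
z = (0.6169 − 0.5965)/0.0373 = 0.0204/0.0373 = 0.55.
p-value = 2·P(Z > 0.548) ≈ 0.5840. With α = 0.05, fail to reject H₀.

z = 0.55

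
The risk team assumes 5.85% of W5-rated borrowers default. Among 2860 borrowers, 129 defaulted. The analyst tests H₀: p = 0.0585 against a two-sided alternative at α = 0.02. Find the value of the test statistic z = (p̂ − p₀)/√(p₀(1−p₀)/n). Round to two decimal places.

z = -3.05

p̂ = 129/2860 = 0.0451.
Standard error under H₀: √(0.0585×0.9415/2860) = 0.0044.
z = (0.0451 − 0.0585)/0.0044 = -0.0134/0.0044 = -3.05.
p-value = 2·P(Z > 3.052) ≈ 0.0023; since p < α = 0.02, reject H₀.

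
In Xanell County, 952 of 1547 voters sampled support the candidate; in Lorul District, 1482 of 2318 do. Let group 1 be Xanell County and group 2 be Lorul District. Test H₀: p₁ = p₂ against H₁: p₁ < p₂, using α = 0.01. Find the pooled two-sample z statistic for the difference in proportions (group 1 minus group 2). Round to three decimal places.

p̂₁ = 952/1547 ≈ 0.615385, p̂₂ = 1482/2318 ≈ 0.639344.
Pooled p̂ = (952+1482)/(1547+2318) = 2434/3865 = 0.629754.
SE = √(0.233164 × 0.00107782) = 0.015853.
z = (0.615385 − 0.639344)/0.015853 = -0.023959/0.015853 = -1.511.
p-value = P(Z < -1.511) ≈ 0.0653, so at α = 0.01 we fail to reject H₀.

z = -1.511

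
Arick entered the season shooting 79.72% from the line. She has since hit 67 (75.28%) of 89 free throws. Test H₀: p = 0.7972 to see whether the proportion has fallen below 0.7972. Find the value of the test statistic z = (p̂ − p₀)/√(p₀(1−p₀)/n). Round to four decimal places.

p̂ = 67/89 ≈ 0.752809.
Under H₀, SE = √(0.7972·0.2028/89) = √(0.00181654) = 0.042621.
z = (0.752809 − 0.7972)/0.042621 = -0.044391/0.042621 = -1.0415.
p-value = P(Z < -1.042) ≈ 0.1488.

z = -1.0415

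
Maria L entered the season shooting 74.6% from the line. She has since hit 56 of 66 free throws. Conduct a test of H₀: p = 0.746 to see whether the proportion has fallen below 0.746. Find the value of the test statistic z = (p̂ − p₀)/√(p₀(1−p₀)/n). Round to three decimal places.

p̂ = 56/66 ≈ 0.84848.
Standard error under H₀: √(0.746×0.254/66) = 0.05358.
z = (0.84848 − 0.746)/0.05358 = 0.10248/0.05358 = 1.913.
p-value = P(Z < 1.913) ≈ 0.9721.

z = 1.913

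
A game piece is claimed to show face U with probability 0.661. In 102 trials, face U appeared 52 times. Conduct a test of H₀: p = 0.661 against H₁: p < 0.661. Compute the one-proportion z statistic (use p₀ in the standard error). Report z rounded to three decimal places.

z = -3.226

p̂ = 52/102 ≈ 0.50980.
SE = √(p₀(1−p₀)/n) = √(0.22408/102) = 0.04687.
z = (0.50980 − 0.661)/0.04687 = -0.15120/0.04687 = -3.226.
p-value = P(Z < -3.226) ≈ 0.0006.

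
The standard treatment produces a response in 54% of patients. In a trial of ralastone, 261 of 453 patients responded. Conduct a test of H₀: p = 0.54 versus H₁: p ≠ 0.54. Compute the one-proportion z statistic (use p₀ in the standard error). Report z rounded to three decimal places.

p̂ = 261/453 ≈ 0.57616.
Standard error under H₀: √(0.54×0.46/453) = 0.02342.
z = (0.57616 − 0.54)/0.02342 = 0.03616/0.02342 = 1.544.
p-value = 2·P(Z > 1.544) ≈ 0.1226.

z = 1.544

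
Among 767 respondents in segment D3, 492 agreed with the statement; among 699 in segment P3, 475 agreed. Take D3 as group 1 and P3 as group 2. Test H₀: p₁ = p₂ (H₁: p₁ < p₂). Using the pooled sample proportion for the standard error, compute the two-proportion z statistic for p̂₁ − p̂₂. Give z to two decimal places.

z = -1.54

p̂₁ = 492/767 = 0.64146, p̂₂ = 475/699 = 0.67954.
Pooled p̂ = (492+475)/(767+699) = 967/1466 = 0.65962.
SE = √(0.224522 × 0.0027344) = 0.02478.
z = (0.64146 − 0.67954)/0.02478 = -0.03808/0.02478 = -1.54.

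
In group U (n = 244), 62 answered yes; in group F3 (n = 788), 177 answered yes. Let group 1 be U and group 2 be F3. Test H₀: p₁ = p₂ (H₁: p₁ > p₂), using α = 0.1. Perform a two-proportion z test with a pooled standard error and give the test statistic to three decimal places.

z = 0.954

p̂₁ = 62/244 ≈ 0.25410, p̂₂ = 177/788 ≈ 0.22462.
Pooled p̂ = (62+177)/(244+788) = 239/1032 = 0.23159.
SE = √(p̂(1−p̂)(1/n₁+1/n₂)) = √(0.23159·0.76841·0.0053674) = √(0.000955158) = 0.03091.
z = (0.25410 − 0.22462)/0.03091 = 0.02948/0.03091 = 0.954.
p-value = P(Z > 0.954) ≈ 0.1701. With α = 0.1, fail to reject H₀.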